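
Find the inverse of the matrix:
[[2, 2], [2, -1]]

For [[a,b],[c,d]], inverse = (1/det)·[[d,-b],[-c,a]]
det = (2)(-1) - (2)(2) = -2 - 4 = -6
Inverse = (1/-6)·[[-1, -2], [-2, 2]]
= [[1/6, 1/3], [1/3, -1/3]]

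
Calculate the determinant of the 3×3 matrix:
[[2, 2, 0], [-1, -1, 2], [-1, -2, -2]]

Expansion along first row:
det = 2·det([[-1,2],[-2,-2]]) - 2·det([[-1,2],[-1,-2]]) + 0·det([[-1,-1],[-1,-2]])
    = 2·(-1·-2 - 2·-2) - 2·(-1·-2 - 2·-1) + 0·(-1·-2 - -1·-1)
    = 2·6 - 2·4 + 0·1
    = 12 + -8 + 0 = 4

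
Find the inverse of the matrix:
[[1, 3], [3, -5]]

For [[a,b],[c,d]], inverse = (1/det)·[[d,-b],[-c,a]]
det = (1)(-5) - (3)(3) = -5 - 9 = -14
Inverse = (1/-14)·[[-5, -3], [-3, 1]]
= [[5/14, 3/14], [3/14, -1/14]]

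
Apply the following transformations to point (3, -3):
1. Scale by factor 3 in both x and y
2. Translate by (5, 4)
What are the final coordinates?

Step 1: Scale (3, -3) by 3 → (9, -9)
Step 2: Translate by (5, 4) → (14, -5)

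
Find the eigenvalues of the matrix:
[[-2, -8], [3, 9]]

Characteristic equation: det(A - λI) = 0
λ² - (trace)λ + (det) = 0
trace = -2 + 9 = 7, det = (-2)(9) - (-8)(3) = 6
λ² - (7)λ + (6) = 0
λ = (7 ± √((7)² - 4·(6))) / 2 = (7 ± √25) / 2
Solving: λ = 1, 6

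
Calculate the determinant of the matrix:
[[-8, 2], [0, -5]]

For a 2×2 matrix [[a, b], [c, d]], det = ad - bc
det = (-8)(-5) - (2)(0) = 40 - 0 = 40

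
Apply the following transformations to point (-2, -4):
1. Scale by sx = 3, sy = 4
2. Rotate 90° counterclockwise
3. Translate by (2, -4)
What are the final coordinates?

Step 1: Scale → (-6, -16)
Step 2: Rotate 90° → (16, -6)
Step 3: Translate → (18, -10)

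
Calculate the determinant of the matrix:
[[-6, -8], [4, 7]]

For a 2×2 matrix [[a, b], [c, d]], det = ad - bc
det = (-6)(7) - (-8)(4) = -42 - -32 = -10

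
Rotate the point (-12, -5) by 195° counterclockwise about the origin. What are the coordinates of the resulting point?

Rotation matrix for 195°: [[cos 195°, -sin 195°], [sin 195°, cos 195°]] ≈ [[-0.965926, 0.258819], [-0.258819, -0.965926]]
[[-0.965926, 0.258819], [-0.258819, -0.965926]] × [-12, -5]ᵀ ≈ [10.2970, 7.9355]ᵀ
Result: (10.2970, 7.9355)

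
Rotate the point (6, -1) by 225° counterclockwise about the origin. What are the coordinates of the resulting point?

Rotation matrix for 225°: [[cos 225°, -sin 225°], [sin 225°, cos 225°]] ≈ [[-0.707107, 0.707107], [-0.707107, -0.707107]]
[[-0.707107, 0.707107], [-0.707107, -0.707107]] × [6, -1]ᵀ ≈ [-4.9497, -3.5355]ᵀ
Result: (-4.9497, -3.5355)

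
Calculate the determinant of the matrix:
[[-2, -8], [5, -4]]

For a 2×2 matrix [[a, b], [c, d]], det = ad - bc
det = (-2)(-4) - (-8)(5) = 8 - -40 = 48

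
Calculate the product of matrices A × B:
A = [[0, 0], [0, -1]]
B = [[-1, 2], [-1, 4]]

Matrix multiplication:
C[0][0] = 0×-1 + 0×-1 = 0
C[0][1] = 0×2 + 0×4 = 0
C[1][0] = 0×-1 + -1×-1 = 1
C[1][1] = 0×2 + -1×4 = -4
Result: [[0, 0], [1, -4]]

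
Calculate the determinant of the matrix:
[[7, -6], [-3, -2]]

For a 2×2 matrix [[a, b], [c, d]], det = ad - bc
det = (7)(-2) - (-6)(-3) = -14 - 18 = -32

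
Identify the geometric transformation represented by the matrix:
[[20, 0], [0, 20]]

This matrix represents: uniform scaling by factor 20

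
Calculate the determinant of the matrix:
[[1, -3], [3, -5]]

For a 2×2 matrix [[a, b], [c, d]], det = ad - bc
det = (1)(-5) - (-3)(3) = -5 - -9 = 4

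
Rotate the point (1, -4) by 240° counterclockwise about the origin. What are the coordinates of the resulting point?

Rotation matrix for 240°: [[cos 240°, -sin 240°], [sin 240°, cos 240°]] ≈ [[-0.500000, 0.866025], [-0.866025, -0.500000]]
[[-0.500000, 0.866025], [-0.866025, -0.500000]] × [1, -4]ᵀ ≈ [-3.9641, 1.1340]ᵀ
Result: (-3.9641, 1.1340)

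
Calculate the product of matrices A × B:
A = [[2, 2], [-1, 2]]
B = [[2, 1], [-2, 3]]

Matrix multiplication:
C[0][0] = 2×2 + 2×-2 = 0
C[0][1] = 2×1 + 2×3 = 8
C[1][0] = -1×2 + 2×-2 = -6
C[1][1] = -1×1 + 2×3 = 5
Result: [[0, 8], [-6, 5]]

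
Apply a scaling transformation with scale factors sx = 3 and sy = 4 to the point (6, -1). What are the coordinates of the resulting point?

Scaling matrix:
[[3, 0], [0, 4]]
Result: (6 × 3, -1 × 4) = (18, -4)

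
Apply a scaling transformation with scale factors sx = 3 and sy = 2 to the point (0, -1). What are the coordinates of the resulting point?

Scaling matrix:
[[3, 0], [0, 2]]
Result: (0 × 3, -1 × 2) = (0, -2)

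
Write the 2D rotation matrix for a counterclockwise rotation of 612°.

Rotation matrix formula: [[cos θ, -sin θ], [sin θ, cos θ]]
For θ = 612°:
cos(612°) = -0.3090
sin(612°) = -0.9511
Result: [[-0.3090, 0.9511], [-0.9511, -0.3090]]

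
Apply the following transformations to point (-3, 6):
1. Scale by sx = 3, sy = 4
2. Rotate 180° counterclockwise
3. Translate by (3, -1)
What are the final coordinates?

Step 1: Scale → (-9, 24)
Step 2: Rotate 180° → (9, -24)
Step 3: Translate → (12, -25)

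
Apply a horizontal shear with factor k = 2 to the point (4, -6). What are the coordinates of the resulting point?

Shear matrix for horizontal shear with factor k = 2:
[[1, 2], [0, 1]]
Result: (4, -6) → (-8, -6)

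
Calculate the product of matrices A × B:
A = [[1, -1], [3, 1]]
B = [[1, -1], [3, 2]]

Matrix multiplication:
C[0][0] = 1×1 + -1×3 = -2
C[0][1] = 1×-1 + -1×2 = -3
C[1][0] = 3×1 + 1×3 = 6
C[1][1] = 3×-1 + 1×2 = -1
Result: [[-2, -3], [6, -1]]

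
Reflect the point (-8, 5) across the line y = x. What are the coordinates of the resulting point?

Reflection across line y = x: (-8, 5) → (5, -8)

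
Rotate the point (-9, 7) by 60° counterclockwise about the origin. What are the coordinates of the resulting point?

Rotation matrix for 60°: [[cos 60°, -sin 60°], [sin 60°, cos 60°]] ≈ [[0.500000, -0.866025], [0.866025, 0.500000]]
[[0.500000, -0.866025], [0.866025, 0.500000]] × [-9, 7]ᵀ ≈ [-10.5622, -4.2942]ᵀ
Result: (-10.5622, -4.2942)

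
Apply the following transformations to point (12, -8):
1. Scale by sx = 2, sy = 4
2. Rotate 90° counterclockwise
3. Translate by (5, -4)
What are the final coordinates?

Step 1: Scale → (24, -32)
Step 2: Rotate 90° → (32, 24)
Step 3: Translate → (37, 20)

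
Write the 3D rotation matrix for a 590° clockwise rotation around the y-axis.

Rotation matrix for clockwise 590° around y-axis:
A clockwise rotation by 590° is a counterclockwise rotation by -590°.
cos(-590°) = -0.6428, sin(-590°) = 0.7660
Result: [[-0.6428, 0, 0.7660], [0, 1, 0], [-0.7660, 0, -0.6428]]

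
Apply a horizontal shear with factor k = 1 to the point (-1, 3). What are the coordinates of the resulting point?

Shear matrix for horizontal shear with factor k = 1:
[[1, 1], [0, 1]]
Result: (-1, 3) → (2, 3)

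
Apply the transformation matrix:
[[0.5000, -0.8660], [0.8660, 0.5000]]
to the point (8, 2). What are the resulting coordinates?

Matrix multiplication:
[[0.5000, -0.8660], [0.8660, 0.5000]] × [8, 2]ᵀ
= [(0.5000)(8) + (-0.8660)(2), (0.8660)(8) + (0.5000)(2)]ᵀ
= [2.2680, 7.9280]ᵀ
Result: (2.2680, 7.9280)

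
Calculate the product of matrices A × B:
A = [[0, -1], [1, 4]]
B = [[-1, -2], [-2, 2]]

Matrix multiplication:
C[0][0] = 0×-1 + -1×-2 = 2
C[0][1] = 0×-2 + -1×2 = -2
C[1][0] = 1×-1 + 4×-2 = -9
C[1][1] = 1×-2 + 4×2 = 6
Result: [[2, -2], [-9, 6]]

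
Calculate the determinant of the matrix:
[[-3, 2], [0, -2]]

For a 2×2 matrix [[a, b], [c, d]], det = ad - bc
det = (-3)(-2) - (2)(0) = 6 - 0 = 6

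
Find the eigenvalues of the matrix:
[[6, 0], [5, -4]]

Characteristic equation: det(A - λI) = 0
λ² - (trace)λ + (det) = 0
trace = 6 + -4 = 2, det = (6)(-4) - (0)(5) = -24
λ² - (2)λ + (-24) = 0
λ = (2 ± √((2)² - 4·(-24))) / 2 = (2 ± √100) / 2
Solving: λ = -4, 6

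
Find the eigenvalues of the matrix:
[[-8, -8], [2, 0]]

Characteristic equation: det(A - λI) = 0
λ² - (trace)λ + (det) = 0
trace = -8 + 0 = -8, det = (-8)(0) - (-8)(2) = 16
λ² - (-8)λ + (16) = 0
λ = (-8 ± √((-8)² - 4·(16))) / 2 = (-8 ± √0) / 2
Solving: λ = -4, -4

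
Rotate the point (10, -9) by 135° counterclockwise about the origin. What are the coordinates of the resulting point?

Rotation matrix for 135°: [[cos 135°, -sin 135°], [sin 135°, cos 135°]] ≈ [[-0.707107, -0.707107], [0.707107, -0.707107]]
[[-0.707107, -0.707107], [0.707107, -0.707107]] × [10, -9]ᵀ ≈ [-0.7071, 13.4350]ᵀ
Result: (-0.7071, 13.4350)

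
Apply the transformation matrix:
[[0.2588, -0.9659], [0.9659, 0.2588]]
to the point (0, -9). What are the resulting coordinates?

Matrix multiplication:
[[0.2588, -0.9659], [0.9659, 0.2588]] × [0, -9]ᵀ
= [(0.2588)(0) + (-0.9659)(-9), (0.9659)(0) + (0.2588)(-9)]ᵀ
= [8.6931, -2.3292]ᵀ
Result: (8.6931, -2.3292)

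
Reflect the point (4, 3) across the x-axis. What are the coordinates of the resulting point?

Reflection across x-axis: (4, 3) → (4, -3)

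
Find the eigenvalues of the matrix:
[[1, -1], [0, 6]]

Characteristic equation: det(A - λI) = 0
λ² - (trace)λ + (det) = 0
trace = 1 + 6 = 7, det = (1)(6) - (-1)(0) = 6
λ² - (7)λ + (6) = 0
λ = (7 ± √((7)² - 4·(6))) / 2 = (7 ± √25) / 2
Solving: λ = 1, 6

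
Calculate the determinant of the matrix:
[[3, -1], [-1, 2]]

For a 2×2 matrix [[a, b], [c, d]], det = ad - bc
det = (3)(2) - (-1)(-1) = 6 - 1 = 5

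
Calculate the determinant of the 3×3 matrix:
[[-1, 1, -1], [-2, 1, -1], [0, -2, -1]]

Expansion along first row:
det = -1·det([[1,-1],[-2,-1]]) - 1·det([[-2,-1],[0,-1]]) + -1·det([[-2,1],[0,-2]])
    = -1·(1·-1 - -1·-2) - 1·(-2·-1 - -1·0) + -1·(-2·-2 - 1·0)
    = -1·-3 - 1·2 + -1·4
    = 3 + -2 + -4 = -3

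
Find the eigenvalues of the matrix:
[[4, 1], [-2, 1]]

Characteristic equation: det(A - λI) = 0
λ² - (trace)λ + (det) = 0
trace = 4 + 1 = 5, det = (4)(1) - (1)(-2) = 6
λ² - (5)λ + (6) = 0
λ = (5 ± √((5)² - 4·(6))) / 2 = (5 ± √1) / 2
Solving: λ = 2, 3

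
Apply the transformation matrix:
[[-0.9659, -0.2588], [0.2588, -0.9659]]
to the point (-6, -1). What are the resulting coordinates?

Matrix multiplication:
[[-0.9659, -0.2588], [0.2588, -0.9659]] × [-6, -1]ᵀ
= [(-0.9659)(-6) + (-0.2588)(-1), (0.2588)(-6) + (-0.9659)(-1)]ᵀ
= [6.0542, -0.5869]ᵀ
Result: (6.0542, -0.5869)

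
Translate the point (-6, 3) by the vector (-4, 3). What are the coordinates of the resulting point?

Translation by (-4, 3) (homogeneous matrix [[1, 0, -4], [0, 1, 3], [0, 0, 1]]):
x' = -6 + -4 = -10
y' = 3 + 3 = 6
Result: (-10, 6)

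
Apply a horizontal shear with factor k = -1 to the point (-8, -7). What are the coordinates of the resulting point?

Shear matrix for horizontal shear with factor k = -1:
[[1, -1], [0, 1]]
Result: (-8, -7) → (-1, -7)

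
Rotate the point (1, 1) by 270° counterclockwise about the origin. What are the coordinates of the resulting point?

Rotation matrix for 270°: [[cos 270°, -sin 270°], [sin 270°, cos 270°]] = [[0, 1], [-1, 0]]
[[0, 1], [-1, 0]] × [1, 1]ᵀ = [1, -1]ᵀ
Result: (1, -1)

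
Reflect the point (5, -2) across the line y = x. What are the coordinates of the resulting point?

Reflection across line y = x: (5, -2) → (-2, 5)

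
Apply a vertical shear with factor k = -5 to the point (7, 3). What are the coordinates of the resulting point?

Shear matrix for vertical shear with factor k = -5:
[[1, 0], [-5, 1]]
Result: (7, 3) → (7, -32)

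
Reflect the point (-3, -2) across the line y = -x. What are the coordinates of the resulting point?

Reflection across line y = -x: (-3, -2) → (2, 3)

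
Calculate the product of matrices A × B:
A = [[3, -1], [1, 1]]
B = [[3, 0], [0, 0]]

Matrix multiplication:
C[0][0] = 3×3 + -1×0 = 9
C[0][1] = 3×0 + -1×0 = 0
C[1][0] = 1×3 + 1×0 = 3
C[1][1] = 1×0 + 1×0 = 0
Result: [[9, 0], [3, 0]]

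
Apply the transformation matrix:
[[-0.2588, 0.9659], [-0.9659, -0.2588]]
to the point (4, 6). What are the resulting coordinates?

Matrix multiplication:
[[-0.2588, 0.9659], [-0.9659, -0.2588]] × [4, 6]ᵀ
= [(-0.2588)(4) + (0.9659)(6), (-0.9659)(4) + (-0.2588)(6)]ᵀ
= [4.7602, -5.4164]ᵀ
Result: (4.7602, -5.4164)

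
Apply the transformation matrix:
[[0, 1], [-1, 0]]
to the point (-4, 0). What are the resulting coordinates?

Matrix multiplication:
[[0, 1], [-1, 0]] × [-4, 0]ᵀ
= [(0)(-4) + (1)(0), (-1)(-4) + (0)(0)]ᵀ
= [0, 4]ᵀ
Result: (0, 4)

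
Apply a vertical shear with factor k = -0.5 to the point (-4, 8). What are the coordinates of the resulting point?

Shear matrix for vertical shear with factor k = -0.5:
[[1, 0], [-0.50, 1]]
Result: (-4, 8) → (-4, 10)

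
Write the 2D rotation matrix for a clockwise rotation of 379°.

Rotation matrix formula: [[cos θ, -sin θ], [sin θ, cos θ]]
A clockwise rotation by 379° is equivalent to a counterclockwise rotation by -379°.
For θ = -379°:
cos(-379°) = 0.9455
sin(-379°) = -0.3256
Result: [[0.9455, 0.3256], [-0.3256, 0.9455]]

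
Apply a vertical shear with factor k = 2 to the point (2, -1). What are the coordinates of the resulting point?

Shear matrix for vertical shear with factor k = 2:
[[1, 0], [2, 1]]
Result: (2, -1) → (2, 3)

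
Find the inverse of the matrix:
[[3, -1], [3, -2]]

For [[a,b],[c,d]], inverse = (1/det)·[[d,-b],[-c,a]]
det = (3)(-2) - (-1)(3) = -6 - -3 = -3
Inverse = (1/-3)·[[-2, 1], [-3, 3]]
= [[2/3, -1/3], [1, -1]]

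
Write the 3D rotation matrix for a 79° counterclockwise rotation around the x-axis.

Rotation matrix for counterclockwise 79° around x-axis:
cos(79°) = 0.1908, sin(79°) = 0.9816
Result: [[1, 0, 0], [0, 0.1908, -0.9816], [0, 0.9816, 0.1908]]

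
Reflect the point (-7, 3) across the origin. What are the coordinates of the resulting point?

Reflection across origin: (-7, 3) → (7, -3)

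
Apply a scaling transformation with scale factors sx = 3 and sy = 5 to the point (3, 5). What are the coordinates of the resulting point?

Scaling matrix:
[[3, 0], [0, 5]]
Result: (3 × 3, 5 × 5) = (9, 25)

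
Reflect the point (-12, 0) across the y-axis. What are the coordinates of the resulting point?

Reflection across y-axis: (-12, 0) → (12, 0)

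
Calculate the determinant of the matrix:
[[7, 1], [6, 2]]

For a 2×2 matrix [[a, b], [c, d]], det = ad - bc
det = (7)(2) - (1)(6) = 14 - 6 = 8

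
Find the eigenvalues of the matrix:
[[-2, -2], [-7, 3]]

Characteristic equation: det(A - λI) = 0
λ² - (trace)λ + (det) = 0
trace = -2 + 3 = 1, det = (-2)(3) - (-2)(-7) = -20
λ² - (1)λ + (-20) = 0
λ = (1 ± √((1)² - 4·(-20))) / 2 = (1 ± √81) / 2
Solving: λ = -4, 5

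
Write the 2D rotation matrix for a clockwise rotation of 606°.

Rotation matrix formula: [[cos θ, -sin θ], [sin θ, cos θ]]
A clockwise rotation by 606° is equivalent to a counterclockwise rotation by -606°.
For θ = -606°:
cos(-606°) = -0.4067
sin(-606°) = 0.9135
Result: [[-0.4067, -0.9135], [0.9135, -0.4067]]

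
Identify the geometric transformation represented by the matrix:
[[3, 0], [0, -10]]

This matrix represents: non-uniform scaling by sx = 3, sy = -10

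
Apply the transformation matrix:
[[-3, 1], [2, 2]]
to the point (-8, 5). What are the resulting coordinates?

Matrix multiplication:
[[-3, 1], [2, 2]] × [-8, 5]ᵀ
= [(-3)(-8) + (1)(5), (2)(-8) + (2)(5)]ᵀ
= [29, -6]ᵀ
Result: (29, -6)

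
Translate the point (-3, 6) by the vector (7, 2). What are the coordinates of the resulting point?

Translation by (7, 2) (homogeneous matrix [[1, 0, 7], [0, 1, 2], [0, 0, 1]]):
x' = -3 + 7 = 4
y' = 6 + 2 = 8
Result: (4, 8)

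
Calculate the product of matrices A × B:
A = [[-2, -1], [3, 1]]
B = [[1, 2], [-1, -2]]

Matrix multiplication:
C[0][0] = -2×1 + -1×-1 = -1
C[0][1] = -2×2 + -1×-2 = -2
C[1][0] = 3×1 + 1×-1 = 2
C[1][1] = 3×2 + 1×-2 = 4
Result: [[-1, -2], [2, 4]]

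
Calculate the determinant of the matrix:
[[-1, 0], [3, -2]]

For a 2×2 matrix [[a, b], [c, d]], det = ad - bc
det = (-1)(-2) - (0)(3) = 2 - 0 = 2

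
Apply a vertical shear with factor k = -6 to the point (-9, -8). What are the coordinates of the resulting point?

Shear matrix for vertical shear with factor k = -6:
[[1, 0], [-6, 1]]
Result: (-9, -8) → (-9, 46)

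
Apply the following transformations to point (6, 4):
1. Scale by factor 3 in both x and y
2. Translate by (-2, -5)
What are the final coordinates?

Step 1: Scale (6, 4) by 3 → (18, 12)
Step 2: Translate by (-2, -5) → (16, 7)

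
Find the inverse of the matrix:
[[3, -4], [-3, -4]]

For [[a,b],[c,d]], inverse = (1/det)·[[d,-b],[-c,a]]
det = (3)(-4) - (-4)(-3) = -12 - 12 = -24
Inverse = (1/-24)·[[-4, 4], [3, 3]]
= [[1/6, -1/6], [-1/8, -1/8]]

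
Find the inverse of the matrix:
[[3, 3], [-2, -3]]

For [[a,b],[c,d]], inverse = (1/det)·[[d,-b],[-c,a]]
det = (3)(-3) - (3)(-2) = -9 - -6 = -3
Inverse = (1/-3)·[[-3, -3], [2, 3]]
= [[1, 1], [-2/3, -1]]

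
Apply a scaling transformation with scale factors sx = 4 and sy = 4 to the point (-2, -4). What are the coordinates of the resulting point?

Scaling matrix:
[[4, 0], [0, 4]]
Result: (-2 × 4, -4 × 4) = (-8, -16)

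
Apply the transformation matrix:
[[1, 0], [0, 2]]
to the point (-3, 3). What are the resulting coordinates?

Matrix multiplication:
[[1, 0], [0, 2]] × [-3, 3]ᵀ
= [(1)(-3) + (0)(3), (0)(-3) + (2)(3)]ᵀ
= [-3, 6]ᵀ
Result: (-3, 6)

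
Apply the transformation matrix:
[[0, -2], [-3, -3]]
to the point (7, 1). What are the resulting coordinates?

Matrix multiplication:
[[0, -2], [-3, -3]] × [7, 1]ᵀ
= [(0)(7) + (-2)(1), (-3)(7) + (-3)(1)]ᵀ
= [-2, -24]ᵀ
Result: (-2, -24)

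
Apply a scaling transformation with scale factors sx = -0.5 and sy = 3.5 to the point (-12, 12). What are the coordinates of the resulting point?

Scaling matrix:
[[-0.50, 0], [0, 3.50]]
Result: (-12 × -0.5, 12 × 3.5) = (6, 42)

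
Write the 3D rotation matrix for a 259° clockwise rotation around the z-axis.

Rotation matrix for clockwise 259° around z-axis:
A clockwise rotation by 259° is a counterclockwise rotation by -259°.
cos(-259°) = -0.1908, sin(-259°) = 0.9816
Result: [[-0.1908, -0.9816, 0], [0.9816, -0.1908, 0], [0, 0, 1]]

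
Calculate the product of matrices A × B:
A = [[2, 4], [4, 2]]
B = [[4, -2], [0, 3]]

Matrix multiplication:
C[0][0] = 2×4 + 4×0 = 8
C[0][1] = 2×-2 + 4×3 = 8
C[1][0] = 4×4 + 2×0 = 16
C[1][1] = 4×-2 + 2×3 = -2
Result: [[8, 8], [16, -2]]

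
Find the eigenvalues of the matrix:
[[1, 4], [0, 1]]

Characteristic equation: det(A - λI) = 0
λ² - (trace)λ + (det) = 0
trace = 1 + 1 = 2, det = (1)(1) - (4)(0) = 1
λ² - (2)λ + (1) = 0
λ = (2 ± √((2)² - 4·(1))) / 2 = (2 ± √0) / 2
Solving: λ = 1, 1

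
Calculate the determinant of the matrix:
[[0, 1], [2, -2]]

For a 2×2 matrix [[a, b], [c, d]], det = ad - bc
det = (0)(-2) - (1)(2) = 0 - 2 = -2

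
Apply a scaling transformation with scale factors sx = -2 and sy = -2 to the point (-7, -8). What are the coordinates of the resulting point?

Scaling matrix:
[[-2, 0], [0, -2]]
Result: (-7 × -2, -8 × -2) = (14, 16)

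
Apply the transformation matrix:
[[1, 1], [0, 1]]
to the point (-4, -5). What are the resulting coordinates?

Matrix multiplication:
[[1, 1], [0, 1]] × [-4, -5]ᵀ
= [(1)(-4) + (1)(-5), (0)(-4) + (1)(-5)]ᵀ
= [-9, -5]ᵀ
Result: (-9, -5)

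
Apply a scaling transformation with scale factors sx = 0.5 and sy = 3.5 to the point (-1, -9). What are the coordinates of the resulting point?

Scaling matrix:
[[0.50, 0], [0, 3.50]]
Result: (-1 × 0.5, -9 × 3.5) = (-0.5, -31.5)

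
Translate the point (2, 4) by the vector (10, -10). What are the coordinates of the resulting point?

Translation by (10, -10) (homogeneous matrix [[1, 0, 10], [0, 1, -10], [0, 0, 1]]):
x' = 2 + 10 = 12
y' = 4 + -10 = -6
Result: (12, -6)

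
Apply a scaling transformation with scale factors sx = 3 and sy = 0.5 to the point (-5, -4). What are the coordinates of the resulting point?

Scaling matrix:
[[3, 0], [0, 0.50]]
Result: (-5 × 3, -4 × 0.5) = (-15, -2)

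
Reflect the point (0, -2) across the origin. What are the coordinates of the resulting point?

Reflection across origin: (0, -2) → (0, 2)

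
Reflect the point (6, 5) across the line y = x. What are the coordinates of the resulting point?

Reflection across line y = x: (6, 5) → (5, 6)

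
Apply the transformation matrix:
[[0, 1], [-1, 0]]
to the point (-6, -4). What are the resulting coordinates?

Matrix multiplication:
[[0, 1], [-1, 0]] × [-6, -4]ᵀ
= [(0)(-6) + (1)(-4), (-1)(-6) + (0)(-4)]ᵀ
= [-4, 6]ᵀ
Result: (-4, 6)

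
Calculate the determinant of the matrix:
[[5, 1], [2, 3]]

For a 2×2 matrix [[a, b], [c, d]], det = ad - bc
det = (5)(3) - (1)(2) = 15 - 2 = 13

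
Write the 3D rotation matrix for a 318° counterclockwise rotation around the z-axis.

Rotation matrix for counterclockwise 318° around z-axis:
cos(318°) = 0.7431, sin(318°) = -0.6691
Result: [[0.7431, 0.6691, 0], [-0.6691, 0.7431, 0], [0, 0, 1]]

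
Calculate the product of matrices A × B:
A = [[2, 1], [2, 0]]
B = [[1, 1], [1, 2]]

Matrix multiplication:
C[0][0] = 2×1 + 1×1 = 3
C[0][1] = 2×1 + 1×2 = 4
C[1][0] = 2×1 + 0×1 = 2
C[1][1] = 2×1 + 0×2 = 2
Result: [[3, 4], [2, 2]]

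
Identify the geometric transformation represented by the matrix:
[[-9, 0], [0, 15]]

This matrix represents: non-uniform scaling by sx = -9, sy = 15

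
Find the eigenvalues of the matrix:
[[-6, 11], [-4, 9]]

Characteristic equation: det(A - λI) = 0
λ² - (trace)λ + (det) = 0
trace = -6 + 9 = 3, det = (-6)(9) - (11)(-4) = -10
λ² - (3)λ + (-10) = 0
λ = (3 ± √((3)² - 4·(-10))) / 2 = (3 ± √49) / 2
Solving: λ = -2, 5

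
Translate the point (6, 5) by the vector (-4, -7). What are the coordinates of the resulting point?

Translation by (-4, -7) (homogeneous matrix [[1, 0, -4], [0, 1, -7], [0, 0, 1]]):
x' = 6 + -4 = 2
y' = 5 + -7 = -2
Result: (2, -2)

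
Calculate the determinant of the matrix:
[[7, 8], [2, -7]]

For a 2×2 matrix [[a, b], [c, d]], det = ad - bc
det = (7)(-7) - (8)(2) = -49 - 16 = -65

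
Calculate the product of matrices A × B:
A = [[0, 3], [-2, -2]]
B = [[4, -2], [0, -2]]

Matrix multiplication:
C[0][0] = 0×4 + 3×0 = 0
C[0][1] = 0×-2 + 3×-2 = -6
C[1][0] = -2×4 + -2×0 = -8
C[1][1] = -2×-2 + -2×-2 = 8
Result: [[0, -6], [-8, 8]]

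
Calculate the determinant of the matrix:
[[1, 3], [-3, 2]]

For a 2×2 matrix [[a, b], [c, d]], det = ad - bc
det = (1)(2) - (3)(-3) = 2 - -9 = 11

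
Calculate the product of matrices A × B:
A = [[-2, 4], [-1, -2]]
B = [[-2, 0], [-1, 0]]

Matrix multiplication:
C[0][0] = -2×-2 + 4×-1 = 0
C[0][1] = -2×0 + 4×0 = 0
C[1][0] = -1×-2 + -2×-1 = 4
C[1][1] = -1×0 + -2×0 = 0
Result: [[0, 0], [4, 0]]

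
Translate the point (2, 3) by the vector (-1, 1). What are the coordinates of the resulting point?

Translation by (-1, 1) (homogeneous matrix [[1, 0, -1], [0, 1, 1], [0, 0, 1]]):
x' = 2 + -1 = 1
y' = 3 + 1 = 4
Result: (1, 4)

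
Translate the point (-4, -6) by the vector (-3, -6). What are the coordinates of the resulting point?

Translation by (-3, -6) (homogeneous matrix [[1, 0, -3], [0, 1, -6], [0, 0, 1]]):
x' = -4 + -3 = -7
y' = -6 + -6 = -12
Result: (-7, -12)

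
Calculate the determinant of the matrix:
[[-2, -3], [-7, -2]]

For a 2×2 matrix [[a, b], [c, d]], det = ad - bc
det = (-2)(-2) - (-3)(-7) = 4 - 21 = -17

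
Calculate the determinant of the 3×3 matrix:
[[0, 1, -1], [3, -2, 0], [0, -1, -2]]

Expansion along first row:
det = 0·det([[-2,0],[-1,-2]]) - 1·det([[3,0],[0,-2]]) + -1·det([[3,-2],[0,-1]])
    = 0·(-2·-2 - 0·-1) - 1·(3·-2 - 0·0) + -1·(3·-1 - -2·0)
    = 0·4 - 1·-6 + -1·-3
    = 0 + 6 + 3 = 9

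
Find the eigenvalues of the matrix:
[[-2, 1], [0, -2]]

Characteristic equation: det(A - λI) = 0
λ² - (trace)λ + (det) = 0
trace = -2 + -2 = -4, det = (-2)(-2) - (1)(0) = 4
λ² - (-4)λ + (4) = 0
λ = (-4 ± √((-4)² - 4·(4))) / 2 = (-4 ± √0) / 2
Solving: λ = -2, -2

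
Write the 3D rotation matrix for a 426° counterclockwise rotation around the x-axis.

Rotation matrix for counterclockwise 426° around x-axis:
cos(426°) = 0.4067, sin(426°) = 0.9135
Result: [[1, 0, 0], [0, 0.4067, -0.9135], [0, 0.9135, 0.4067]]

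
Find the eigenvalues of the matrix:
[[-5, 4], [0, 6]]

Characteristic equation: det(A - λI) = 0
λ² - (trace)λ + (det) = 0
trace = -5 + 6 = 1, det = (-5)(6) - (4)(0) = -30
λ² - (1)λ + (-30) = 0
λ = (1 ± √((1)² - 4·(-30))) / 2 = (1 ± √121) / 2
Solving: λ = -5, 6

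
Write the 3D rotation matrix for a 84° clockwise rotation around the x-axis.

Rotation matrix for clockwise 84° around x-axis:
A clockwise rotation by 84° is a counterclockwise rotation by -84°.
cos(-84°) = 0.1045, sin(-84°) = -0.9945
Result: [[1, 0, 0], [0, 0.1045, 0.9945], [0, -0.9945, 0.1045]]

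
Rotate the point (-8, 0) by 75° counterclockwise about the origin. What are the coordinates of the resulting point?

Rotation matrix for 75°: [[cos 75°, -sin 75°], [sin 75°, cos 75°]] ≈ [[0.258819, -0.965926], [0.965926, 0.258819]]
[[0.258819, -0.965926], [0.965926, 0.258819]] × [-8, 0]ᵀ ≈ [-2.0706, -7.7274]ᵀ
Result: (-2.0706, -7.7274)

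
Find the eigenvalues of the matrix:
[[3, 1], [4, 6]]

Characteristic equation: det(A - λI) = 0
λ² - (trace)λ + (det) = 0
trace = 3 + 6 = 9, det = (3)(6) - (1)(4) = 14
λ² - (9)λ + (14) = 0
λ = (9 ± √((9)² - 4·(14))) / 2 = (9 ± √25) / 2
Solving: λ = 2, 7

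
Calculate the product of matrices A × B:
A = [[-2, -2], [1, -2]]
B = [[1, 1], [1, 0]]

Matrix multiplication:
C[0][0] = -2×1 + -2×1 = -4
C[0][1] = -2×1 + -2×0 = -2
C[1][0] = 1×1 + -2×1 = -1
C[1][1] = 1×1 + -2×0 = 1
Result: [[-4, -2], [-1, 1]]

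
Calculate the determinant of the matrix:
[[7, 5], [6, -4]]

For a 2×2 matrix [[a, b], [c, d]], det = ad - bc
det = (7)(-4) - (5)(6) = -28 - 30 = -58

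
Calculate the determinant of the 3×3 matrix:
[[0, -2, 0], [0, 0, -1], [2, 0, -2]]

Expansion along first row:
det = 0·det([[0,-1],[0,-2]]) - -2·det([[0,-1],[2,-2]]) + 0·det([[0,0],[2,0]])
    = 0·(0·-2 - -1·0) - -2·(0·-2 - -1·2) + 0·(0·0 - 0·2)
    = 0·0 - -2·2 + 0·0
    = 0 + 4 + 0 = 4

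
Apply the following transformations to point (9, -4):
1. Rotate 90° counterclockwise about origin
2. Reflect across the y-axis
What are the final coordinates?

Step 1: Rotate 90° → (4, 9)
Step 2: Reflect across y-axis → (-4, 9)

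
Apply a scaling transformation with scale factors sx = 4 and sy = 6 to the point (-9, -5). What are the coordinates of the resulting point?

Scaling matrix:
[[4, 0], [0, 6]]
Result: (-9 × 4, -5 × 6) = (-36, -30)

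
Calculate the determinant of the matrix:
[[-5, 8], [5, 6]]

For a 2×2 matrix [[a, b], [c, d]], det = ad - bc
det = (-5)(6) - (8)(5) = -30 - 40 = -70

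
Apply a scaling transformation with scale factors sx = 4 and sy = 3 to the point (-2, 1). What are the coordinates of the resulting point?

Scaling matrix:
[[4, 0], [0, 3]]
Result: (-2 × 4, 1 × 3) = (-8, 3)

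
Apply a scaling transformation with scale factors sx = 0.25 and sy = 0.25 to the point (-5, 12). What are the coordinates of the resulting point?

Scaling matrix:
[[0.25, 0], [0, 0.25]]
Result: (-5 × 0.25, 12 × 0.25) = (-1.25, 3)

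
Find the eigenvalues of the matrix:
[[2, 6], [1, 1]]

Characteristic equation: det(A - λI) = 0
λ² - (trace)λ + (det) = 0
trace = 2 + 1 = 3, det = (2)(1) - (6)(1) = -4
λ² - (3)λ + (-4) = 0
λ = (3 ± √((3)² - 4·(-4))) / 2 = (3 ± √25) / 2
Solving: λ = -1, 4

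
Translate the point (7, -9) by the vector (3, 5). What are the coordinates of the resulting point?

Translation by (3, 5) (homogeneous matrix [[1, 0, 3], [0, 1, 5], [0, 0, 1]]):
x' = 7 + 3 = 10
y' = -9 + 5 = -4
Result: (10, -4)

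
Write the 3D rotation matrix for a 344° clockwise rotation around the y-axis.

Rotation matrix for clockwise 344° around y-axis:
A clockwise rotation by 344° is a counterclockwise rotation by -344°.
cos(-344°) = 0.9613, sin(-344°) = 0.2756
Result: [[0.9613, 0, 0.2756], [0, 1, 0], [-0.2756, 0, 0.9613]]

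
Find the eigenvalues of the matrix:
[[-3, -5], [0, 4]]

Characteristic equation: det(A - λI) = 0
λ² - (trace)λ + (det) = 0
trace = -3 + 4 = 1, det = (-3)(4) - (-5)(0) = -12
λ² - (1)λ + (-12) = 0
λ = (1 ± √((1)² - 4·(-12))) / 2 = (1 ± √49) / 2
Solving: λ = -3, 4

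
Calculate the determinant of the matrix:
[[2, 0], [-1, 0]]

For a 2×2 matrix [[a, b], [c, d]], det = ad - bc
det = (2)(0) - (0)(-1) = 0 - 0 = 0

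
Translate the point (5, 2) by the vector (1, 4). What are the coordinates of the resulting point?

Translation by (1, 4) (homogeneous matrix [[1, 0, 1], [0, 1, 4], [0, 0, 1]]):
x' = 5 + 1 = 6
y' = 2 + 4 = 6
Result: (6, 6)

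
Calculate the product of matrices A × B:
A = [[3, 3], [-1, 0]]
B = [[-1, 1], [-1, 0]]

Matrix multiplication:
C[0][0] = 3×-1 + 3×-1 = -6
C[0][1] = 3×1 + 3×0 = 3
C[1][0] = -1×-1 + 0×-1 = 1
C[1][1] = -1×1 + 0×0 = -1
Result: [[-6, 3], [1, -1]]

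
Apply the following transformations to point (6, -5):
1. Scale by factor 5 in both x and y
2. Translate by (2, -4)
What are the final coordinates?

Step 1: Scale (6, -5) by 5 → (30, -25)
Step 2: Translate by (2, -4) → (32, -29)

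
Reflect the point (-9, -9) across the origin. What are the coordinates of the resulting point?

Reflection across origin: (-9, -9) → (9, 9)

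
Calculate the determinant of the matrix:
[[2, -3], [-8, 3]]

For a 2×2 matrix [[a, b], [c, d]], det = ad - bc
det = (2)(3) - (-3)(-8) = 6 - 24 = -18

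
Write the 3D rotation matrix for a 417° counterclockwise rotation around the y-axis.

Rotation matrix for counterclockwise 417° around y-axis:
cos(417°) = 0.5446, sin(417°) = 0.8387
Result: [[0.5446, 0, 0.8387], [0, 1, 0], [-0.8387, 0, 0.5446]]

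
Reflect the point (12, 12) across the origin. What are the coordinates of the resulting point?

Reflection across origin: (12, 12) → (-12, -12)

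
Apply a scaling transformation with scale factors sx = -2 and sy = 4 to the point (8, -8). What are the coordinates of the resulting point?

Scaling matrix:
[[-2, 0], [0, 4]]
Result: (8 × -2, -8 × 4) = (-16, -32)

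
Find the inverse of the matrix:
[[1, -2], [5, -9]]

For [[a,b],[c,d]], inverse = (1/det)·[[d,-b],[-c,a]]
det = (1)(-9) - (-2)(5) = -9 - -10 = 1
Inverse = [[-9, 2], [-5, 1]]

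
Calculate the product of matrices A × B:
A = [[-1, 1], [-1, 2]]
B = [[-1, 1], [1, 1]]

Matrix multiplication:
C[0][0] = -1×-1 + 1×1 = 2
C[0][1] = -1×1 + 1×1 = 0
C[1][0] = -1×-1 + 2×1 = 3
C[1][1] = -1×1 + 2×1 = 1
Result: [[2, 0], [3, 1]]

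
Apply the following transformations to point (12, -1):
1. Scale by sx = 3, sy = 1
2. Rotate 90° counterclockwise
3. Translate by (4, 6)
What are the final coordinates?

Step 1: Scale → (36, -1)
Step 2: Rotate 90° → (1, 36)
Step 3: Translate → (5, 42)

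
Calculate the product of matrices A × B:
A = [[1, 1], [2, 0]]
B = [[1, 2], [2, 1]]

Matrix multiplication:
C[0][0] = 1×1 + 1×2 = 3
C[0][1] = 1×2 + 1×1 = 3
C[1][0] = 2×1 + 0×2 = 2
C[1][1] = 2×2 + 0×1 = 4
Result: [[3, 3], [2, 4]]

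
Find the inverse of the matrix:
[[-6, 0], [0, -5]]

For [[a,b],[c,d]], inverse = (1/det)·[[d,-b],[-c,a]]
det = (-6)(-5) - (0)(0) = 30 - 0 = 30
Inverse = (1/30)·[[-5, 0], [0, -6]]
= [[-1/6, 0], [0, -1/5]]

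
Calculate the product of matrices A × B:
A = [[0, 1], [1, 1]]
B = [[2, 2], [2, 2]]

Matrix multiplication:
C[0][0] = 0×2 + 1×2 = 2
C[0][1] = 0×2 + 1×2 = 2
C[1][0] = 1×2 + 1×2 = 4
C[1][1] = 1×2 + 1×2 = 4
Result: [[2, 2], [4, 4]]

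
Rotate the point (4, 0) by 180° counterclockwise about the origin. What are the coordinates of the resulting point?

Rotation matrix for 180°: [[cos 180°, -sin 180°], [sin 180°, cos 180°]] = [[-1, 0], [0, -1]]
[[-1, 0], [0, -1]] × [4, 0]ᵀ = [-4, 0]ᵀ
Result: (-4, 0)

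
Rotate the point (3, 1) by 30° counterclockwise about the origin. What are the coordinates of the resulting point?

Rotation matrix for 30°: [[cos 30°, -sin 30°], [sin 30°, cos 30°]] ≈ [[0.866025, -0.500000], [0.500000, 0.866025]]
[[0.866025, -0.500000], [0.500000, 0.866025]] × [3, 1]ᵀ ≈ [2.0981, 2.3660]ᵀ
Result: (2.0981, 2.3660)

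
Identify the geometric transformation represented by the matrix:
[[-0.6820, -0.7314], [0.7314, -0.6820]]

This matrix represents: rotation by 133° counterclockwise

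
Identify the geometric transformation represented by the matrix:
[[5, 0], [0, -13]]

This matrix represents: non-uniform scaling by sx = 5, sy = -13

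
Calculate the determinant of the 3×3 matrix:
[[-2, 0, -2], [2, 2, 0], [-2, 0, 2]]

Expansion along first row:
det = -2·det([[2,0],[0,2]]) - 0·det([[2,0],[-2,2]]) + -2·det([[2,2],[-2,0]])
    = -2·(2·2 - 0·0) - 0·(2·2 - 0·-2) + -2·(2·0 - 2·-2)
    = -2·4 - 0·4 + -2·4
    = -8 + 0 + -8 = -16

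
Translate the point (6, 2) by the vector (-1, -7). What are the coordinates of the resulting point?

Translation by (-1, -7) (homogeneous matrix [[1, 0, -1], [0, 1, -7], [0, 0, 1]]):
x' = 6 + -1 = 5
y' = 2 + -7 = -5
Result: (5, -5)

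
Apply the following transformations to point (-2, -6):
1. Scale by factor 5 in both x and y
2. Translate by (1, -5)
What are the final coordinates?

Step 1: Scale (-2, -6) by 5 → (-10, -30)
Step 2: Translate by (1, -5) → (-9, -35)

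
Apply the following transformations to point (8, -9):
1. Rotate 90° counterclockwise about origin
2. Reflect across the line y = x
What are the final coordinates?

Step 1: Rotate 90° → (9, 8)
Step 2: Reflect across line y = x → (8, 9)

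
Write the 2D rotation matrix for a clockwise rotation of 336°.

Rotation matrix formula: [[cos θ, -sin θ], [sin θ, cos θ]]
A clockwise rotation by 336° is equivalent to a counterclockwise rotation by -336°.
For θ = -336°:
cos(-336°) = 0.9135
sin(-336°) = 0.4067
Result: [[0.9135, -0.4067], [0.4067, 0.9135]]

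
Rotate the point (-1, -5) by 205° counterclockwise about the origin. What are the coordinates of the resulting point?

Rotation matrix for 205°: [[cos 205°, -sin 205°], [sin 205°, cos 205°]] ≈ [[-0.906308, 0.422618], [-0.422618, -0.906308]]
[[-0.906308, 0.422618], [-0.422618, -0.906308]] × [-1, -5]ᵀ ≈ [-1.2068, 4.9542]ᵀ
Result: (-1.2068, 4.9542)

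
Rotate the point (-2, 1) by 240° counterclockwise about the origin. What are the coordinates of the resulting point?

Rotation matrix for 240°: [[cos 240°, -sin 240°], [sin 240°, cos 240°]] ≈ [[-0.500000, 0.866025], [-0.866025, -0.500000]]
[[-0.500000, 0.866025], [-0.866025, -0.500000]] × [-2, 1]ᵀ ≈ [1.8660, 1.2321]ᵀ
Result: (1.8660, 1.2321)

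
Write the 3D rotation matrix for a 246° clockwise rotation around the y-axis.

Rotation matrix for clockwise 246° around y-axis:
A clockwise rotation by 246° is a counterclockwise rotation by -246°.
cos(-246°) = -0.4067, sin(-246°) = 0.9135
Result: [[-0.4067, 0, 0.9135], [0, 1, 0], [-0.9135, 0, -0.4067]]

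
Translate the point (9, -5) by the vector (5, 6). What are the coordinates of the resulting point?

Translation by (5, 6) (homogeneous matrix [[1, 0, 5], [0, 1, 6], [0, 0, 1]]):
x' = 9 + 5 = 14
y' = -5 + 6 = 1
Result: (14, 1)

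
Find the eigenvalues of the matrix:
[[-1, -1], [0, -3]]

Characteristic equation: det(A - λI) = 0
λ² - (trace)λ + (det) = 0
trace = -1 + -3 = -4, det = (-1)(-3) - (-1)(0) = 3
λ² - (-4)λ + (3) = 0
λ = (-4 ± √((-4)² - 4·(3))) / 2 = (-4 ± √4) / 2
Solving: λ = -3, -1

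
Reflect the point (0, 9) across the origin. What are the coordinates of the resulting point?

Reflection across origin: (0, 9) → (0, -9)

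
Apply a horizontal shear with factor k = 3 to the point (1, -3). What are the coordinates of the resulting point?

Shear matrix for horizontal shear with factor k = 3:
[[1, 3], [0, 1]]
Result: (1, -3) → (-8, -3)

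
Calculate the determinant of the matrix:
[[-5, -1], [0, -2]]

For a 2×2 matrix [[a, b], [c, d]], det = ad - bc
det = (-5)(-2) - (-1)(0) = 10 - 0 = 10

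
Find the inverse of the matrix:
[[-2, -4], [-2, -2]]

For [[a,b],[c,d]], inverse = (1/det)·[[d,-b],[-c,a]]
det = (-2)(-2) - (-4)(-2) = 4 - 8 = -4
Inverse = (1/-4)·[[-2, 4], [2, -2]]
= [[1/2, -1], [-1/2, 1/2]]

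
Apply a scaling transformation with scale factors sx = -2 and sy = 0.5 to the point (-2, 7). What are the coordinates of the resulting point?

Scaling matrix:
[[-2, 0], [0, 0.50]]
Result: (-2 × -2, 7 × 0.5) = (4, 3.5)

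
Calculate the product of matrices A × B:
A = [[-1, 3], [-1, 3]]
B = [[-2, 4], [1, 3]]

Matrix multiplication:
C[0][0] = -1×-2 + 3×1 = 5
C[0][1] = -1×4 + 3×3 = 5
C[1][0] = -1×-2 + 3×1 = 5
C[1][1] = -1×4 + 3×3 = 5
Result: [[5, 5], [5, 5]]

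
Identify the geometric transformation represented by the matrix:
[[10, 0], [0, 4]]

This matrix represents: non-uniform scaling by sx = 10, sy = 4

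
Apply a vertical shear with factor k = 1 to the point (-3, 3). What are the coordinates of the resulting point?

Shear matrix for vertical shear with factor k = 1:
[[1, 0], [1, 1]]
Result: (-3, 3) → (-3, 0)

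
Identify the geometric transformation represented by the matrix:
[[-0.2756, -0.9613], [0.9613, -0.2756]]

This matrix represents: rotation by 106° counterclockwise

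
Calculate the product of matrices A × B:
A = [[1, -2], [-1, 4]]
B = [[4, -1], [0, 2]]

Matrix multiplication:
C[0][0] = 1×4 + -2×0 = 4
C[0][1] = 1×-1 + -2×2 = -5
C[1][0] = -1×4 + 4×0 = -4
C[1][1] = -1×-1 + 4×2 = 9
Result: [[4, -5], [-4, 9]]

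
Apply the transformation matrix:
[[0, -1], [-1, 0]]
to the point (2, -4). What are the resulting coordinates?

Matrix multiplication:
[[0, -1], [-1, 0]] × [2, -4]ᵀ
= [(0)(2) + (-1)(-4), (-1)(2) + (0)(-4)]ᵀ
= [4, -2]ᵀ
Result: (4, -2)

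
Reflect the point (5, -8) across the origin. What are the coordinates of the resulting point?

Reflection across origin: (5, -8) → (-5, 8)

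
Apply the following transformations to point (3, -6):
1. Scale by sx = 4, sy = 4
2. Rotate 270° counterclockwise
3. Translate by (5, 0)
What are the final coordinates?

Step 1: Scale → (12, -24)
Step 2: Rotate 270° → (-24, -12)
Step 3: Translate → (-19, -12)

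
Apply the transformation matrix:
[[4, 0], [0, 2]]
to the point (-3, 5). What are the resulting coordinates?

Matrix multiplication:
[[4, 0], [0, 2]] × [-3, 5]ᵀ
= [(4)(-3) + (0)(5), (0)(-3) + (2)(5)]ᵀ
= [-12, 10]ᵀ
Result: (-12, 10)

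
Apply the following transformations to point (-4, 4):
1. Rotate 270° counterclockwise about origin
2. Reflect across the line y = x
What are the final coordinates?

Step 1: Rotate 270° → (4, 4)
Step 2: Reflect across line y = x → (4, 4)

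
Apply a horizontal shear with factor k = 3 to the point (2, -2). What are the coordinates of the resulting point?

Shear matrix for horizontal shear with factor k = 3:
[[1, 3], [0, 1]]
Result: (2, -2) → (-4, -2)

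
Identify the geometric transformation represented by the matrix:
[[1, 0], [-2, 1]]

This matrix represents: vertical shear with factor -2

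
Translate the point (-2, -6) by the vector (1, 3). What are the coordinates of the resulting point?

Translation by (1, 3) (homogeneous matrix [[1, 0, 1], [0, 1, 3], [0, 0, 1]]):
x' = -2 + 1 = -1
y' = -6 + 3 = -3
Result: (-1, -3)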